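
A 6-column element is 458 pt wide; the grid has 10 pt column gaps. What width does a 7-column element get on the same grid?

6 columns + 5 column gaps: 6c + 5·10 = 458.
6c = 458 − 50 = 408, so c = 68 pt.
7-column span = 7·68 + 6·10 = 536 pt.

536 pt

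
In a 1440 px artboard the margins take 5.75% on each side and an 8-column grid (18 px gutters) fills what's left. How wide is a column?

143.55 px

Each margin = 5.75% of 1440 = 82.8 px; content = 1440 − 2·82.8 = 1274.4 px.
1274.4 − 7·18 = 1148.4; ÷8 gives c = 143.55 px.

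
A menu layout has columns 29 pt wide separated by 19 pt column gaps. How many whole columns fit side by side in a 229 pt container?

Each extra column adds 29 + 19 = 48 pt.
(229 + 19) / 48 = 5.17, so 5 columns fit.

5 columns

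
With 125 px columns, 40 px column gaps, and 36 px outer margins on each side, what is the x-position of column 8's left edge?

1191 px

Each column+gutter stride is 165 px; 7 of them past the 36 px margin is 36 + 1155 = 1191 px.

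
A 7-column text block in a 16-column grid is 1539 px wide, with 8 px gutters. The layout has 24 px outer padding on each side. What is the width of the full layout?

Subtracting 6 gutters of 8 leaves 1491 for 7 columns, so c = 213 px.
Total width: 2·24 + 16·213 + 15·8 = 3576 px.

3576 px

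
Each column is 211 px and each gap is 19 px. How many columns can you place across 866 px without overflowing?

k columns need k·211 + (k−1)·19 = k·230 − 19.
k·230 − 19 ≤ 866 → k ≤ 885 / 230 ≈ 3.85, so k = 3.

3 columns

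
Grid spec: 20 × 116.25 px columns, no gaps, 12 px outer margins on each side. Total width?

Layout = 2·12 + 20·116.25 = 24 + 2325 = 2349 px.

2349 px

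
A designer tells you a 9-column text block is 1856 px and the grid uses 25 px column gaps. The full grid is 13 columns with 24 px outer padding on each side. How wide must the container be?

1856 − 8·25 = 1656; ÷9 gives c = 184 px.
Adding margins, columns and gutters: 48 + 2392 + 300 = 2740 px.

2740 px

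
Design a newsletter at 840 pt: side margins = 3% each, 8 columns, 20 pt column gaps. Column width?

Each margin = 3% of 840 = 25.2 pt; content = 840 − 2·25.2 = 789.6 pt.
8c + 7·20 = 789.6 → 8c = 649.6 → c = 81.2 pt.

81.2 pt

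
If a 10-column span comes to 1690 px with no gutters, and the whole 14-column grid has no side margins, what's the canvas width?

2366 px

With no gutters, each column is 1690/10 = 169 px.
Summing: 2366 = 2366 px.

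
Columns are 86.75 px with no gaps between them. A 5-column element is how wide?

With no gaps, 5 columns span 5·86.75 = 433.75 px.

433.75 px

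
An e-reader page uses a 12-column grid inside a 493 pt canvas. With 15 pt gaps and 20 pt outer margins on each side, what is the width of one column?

24 pt

Subtract both margins: 493 − 2·20 = 453 pt.
12 columns + 11 gaps: 12c + 11·15 = 453.
12c = 453 − 165 = 288, so c = 24 pt.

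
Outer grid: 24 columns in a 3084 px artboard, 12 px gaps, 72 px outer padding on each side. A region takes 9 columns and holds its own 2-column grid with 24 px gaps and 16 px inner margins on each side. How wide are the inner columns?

Outer content = 3084 − 2·72 = 2940 px.
24 columns + 23 gaps: 24c + 23·12 = 2940.
24c = 2940 − 276 = 2664, so c = 111 px.
9-column span = 9·111 + 8·12 = 1095 px.
Inner content = 1095 − 2·16 = 1063 px.
2 columns + 1 gap: 2d + 1·24 = 1063.
2d = 1063 − 24 = 1039, so d = 519.5 px.

519.5 px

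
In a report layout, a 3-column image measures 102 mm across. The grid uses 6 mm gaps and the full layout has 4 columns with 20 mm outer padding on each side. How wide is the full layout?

3c + 2·6 = 102 → 3c = 90 → c = 30 mm.
Layout = 2·20 + 4·30 + 3·6 = 40 + 120 + 18 = 178 mm.

178 mm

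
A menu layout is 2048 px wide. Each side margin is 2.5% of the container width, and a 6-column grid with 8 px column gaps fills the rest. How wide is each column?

2048 × (1 − 2·2.5%) = 2048 × 95% = 1945.6 px for the columns.
6 columns + 5 column gaps: 6c + 5·8 = 1945.6.
6c = 1945.6 − 40 = 1905.6, so c = 317.6 px.

317.6 px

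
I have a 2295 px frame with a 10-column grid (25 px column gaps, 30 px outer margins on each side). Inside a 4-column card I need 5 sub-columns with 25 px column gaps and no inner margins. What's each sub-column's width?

155.8 px

Outer content = 2295 − 2·30 = 2235 px.
10c + 9·25 = 2235 → 10c = 2010 → c = 201 px.
Span of 4: 4·201 + 3·25 = 804 + 75 = 879 px.
5 columns + 4 column gaps: 5d + 4·25 = 879.
5d = 879 − 100 = 779, so d = 155.8 px.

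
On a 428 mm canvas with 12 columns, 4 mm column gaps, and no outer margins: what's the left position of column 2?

36 mm

Subtracting 11 column gaps of 4 leaves 384 for 12 columns, so c = 32 mm.
No margin, so column 2 starts at 1·(column + gutter) = 1·36 = 36 mm.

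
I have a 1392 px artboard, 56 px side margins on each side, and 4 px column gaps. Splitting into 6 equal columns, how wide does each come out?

Subtract both margins: 1392 − 2·56 = 1280 px.
1280 − 5·4 = 1260; ÷6 gives c = 210 px.

210 px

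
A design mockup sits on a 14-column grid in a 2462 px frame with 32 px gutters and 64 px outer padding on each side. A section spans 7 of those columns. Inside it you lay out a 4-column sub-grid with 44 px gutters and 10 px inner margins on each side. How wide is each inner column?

Subtract both margins: 2462 − 2·64 = 2334 px.
Subtracting 13 gutters of 32 leaves 1918 for 14 columns, so c = 137 px.
Span of 7: 7·137 + 6·32 = 959 + 192 = 1151 px.
Inner content = 1151 − 2·10 = 1131 px.
4 columns + 3 gutters: 4d + 3·44 = 1131.
4d = 1131 − 132 = 999, so d = 249.75 px.

249.75 px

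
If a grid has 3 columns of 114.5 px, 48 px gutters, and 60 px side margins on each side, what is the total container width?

Container = 2·60 + 3·114.5 + 2·48 = 120 + 343.5 + 96 = 559.5 px.

559.5 px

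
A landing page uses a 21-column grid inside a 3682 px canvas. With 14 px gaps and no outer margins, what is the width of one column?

162 px

Subtracting 20 gaps of 14 leaves 3402 for 21 columns, so c = 162 px.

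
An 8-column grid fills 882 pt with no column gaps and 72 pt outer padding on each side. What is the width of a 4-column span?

Content width = 882 − 2·72 = 738 pt.
738 / 8 = 92.25 pt per column.
With no column gaps, 4 columns span 4·92.25 = 369 pt.

369 pt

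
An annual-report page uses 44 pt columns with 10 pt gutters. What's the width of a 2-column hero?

2-column span = 2·44 + 1·10 = 98 pt.

98 pt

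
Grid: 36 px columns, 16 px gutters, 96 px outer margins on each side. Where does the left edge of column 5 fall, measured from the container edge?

304 px

Each column+gutter stride is 52 px; 4 of them past the 96 px margin is 96 + 208 = 304 px.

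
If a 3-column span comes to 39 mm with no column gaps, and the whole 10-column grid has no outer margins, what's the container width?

3c = 39 → c = 13 mm.
Summing: 130 = 130 mm.

130 mm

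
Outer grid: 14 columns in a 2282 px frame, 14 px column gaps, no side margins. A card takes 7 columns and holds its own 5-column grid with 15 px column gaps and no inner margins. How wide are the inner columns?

14 columns + 13 column gaps: 14c + 13·14 = 2282.
14c = 2282 − 182 = 2100, so c = 150 px.
7-column span = 7·150 + 6·14 = 1134 px.
Subtracting 4 column gaps of 15 leaves 1074 for 5 columns, so d = 214.8 px.

214.8 px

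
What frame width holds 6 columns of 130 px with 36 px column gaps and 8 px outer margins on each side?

976 px

Total width: 2·8 + 6·130 + 5·36 = 976 px.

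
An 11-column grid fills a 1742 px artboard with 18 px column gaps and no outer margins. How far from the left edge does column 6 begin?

11 columns + 10 column gaps: 11c + 10·18 = 1742.
11c = 1742 − 180 = 1562, so c = 142 px.
No margin, so column 6 starts at 5·(column + gutter) = 5·160 = 800 px.

800 px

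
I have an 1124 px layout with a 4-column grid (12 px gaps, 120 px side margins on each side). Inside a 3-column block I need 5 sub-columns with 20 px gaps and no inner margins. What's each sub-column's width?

116 px

Take off 240 px of margins, leaving 884 px.
4c + 3·12 = 884 → 4c = 848 → c = 212 px.
3-column span = 3·212 + 2·12 = 660 px.
660 − 4·20 = 580; ÷5 gives d = 116 px.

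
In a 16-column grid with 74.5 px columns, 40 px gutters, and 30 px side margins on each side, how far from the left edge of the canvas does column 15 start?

1633 px

Before column 15: the margin + 14 columns + 14 gutters.
Offset = 30 + 14·(74.5 + 40) = 30 + 1603 = 1633 px.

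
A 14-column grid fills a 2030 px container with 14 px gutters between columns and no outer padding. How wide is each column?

Subtracting 13 gutters of 14 leaves 1848 for 14 columns, so c = 132 px.

132 px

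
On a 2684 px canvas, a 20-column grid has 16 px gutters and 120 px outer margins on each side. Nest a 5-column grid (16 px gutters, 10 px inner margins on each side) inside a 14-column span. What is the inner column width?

Take off 240 px of margins, leaving 2444 px.
20 columns + 19 gutters: 20c + 19·16 = 2444.
20c = 2444 − 304 = 2140, so c = 107 px.
14 columns plus 13 gutters: 1498 + 208 = 1706 px.
Inner content = 1706 − 2·10 = 1686 px.
5d + 4·16 = 1686 → 5d = 1622 → d = 324.4 px.

324.4 px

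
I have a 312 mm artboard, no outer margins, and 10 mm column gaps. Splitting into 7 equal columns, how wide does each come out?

36 mm

7c + 6·10 = 312 → 7c = 252 → c = 36 mm.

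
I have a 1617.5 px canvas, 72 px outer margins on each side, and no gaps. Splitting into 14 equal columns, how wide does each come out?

Take off 144 px of margins, leaving 1473.5 px.
1473.5 / 14 = 105.25 px per column.

105.25 px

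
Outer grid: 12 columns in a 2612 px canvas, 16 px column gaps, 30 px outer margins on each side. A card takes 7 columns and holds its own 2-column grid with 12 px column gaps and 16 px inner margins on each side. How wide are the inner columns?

Inside the margins: 2612 − 60 = 2552 px.
12c + 11·16 = 2552 → 12c = 2376 → c = 198 px.
Span of 7: 7·198 + 6·16 = 1386 + 96 = 1482 px.
Inner content = 1482 − 2·16 = 1450 px.
2 columns + 1 column gap: 2d + 1·12 = 1450.
2d = 1450 − 12 = 1438, so d = 719 px.

719 px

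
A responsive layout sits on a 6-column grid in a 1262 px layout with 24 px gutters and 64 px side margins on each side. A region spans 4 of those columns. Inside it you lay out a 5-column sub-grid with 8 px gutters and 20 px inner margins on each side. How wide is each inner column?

135.2 px

Outer content = 1262 − 2·64 = 1134 px.
6c + 5·24 = 1134 → 6c = 1014 → c = 169 px.
4-column span = 4·169 + 3·24 = 748 px.
Inner content = 748 − 2·20 = 708 px.
5d + 4·8 = 708 → 5d = 676 → d = 135.2 px.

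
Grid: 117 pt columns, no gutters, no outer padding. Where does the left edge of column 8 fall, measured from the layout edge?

819 pt

Before column 8: 7 columns + 7 gutters.
Offset = 7·(117 + 0) = 7·117 = 819 pt.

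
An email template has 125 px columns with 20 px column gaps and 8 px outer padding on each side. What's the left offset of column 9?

Each column+gutter stride is 145 px; 8 of them past the 8 px margin is 8 + 1160 = 1168 px.

1168 px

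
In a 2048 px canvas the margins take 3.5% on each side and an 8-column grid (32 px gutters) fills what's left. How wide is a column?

210.08 px

Margins: 3.5% × 2048 = 71.68 px each, so content = 2048 − 143.36 = 1904.64 px.
Subtracting 7 gutters of 32 leaves 1680.64 for 8 columns, so c = 210.08 px.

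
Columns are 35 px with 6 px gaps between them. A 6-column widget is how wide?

240 px

Span of 6: 6·35 + 5·6 = 210 + 30 = 240 px.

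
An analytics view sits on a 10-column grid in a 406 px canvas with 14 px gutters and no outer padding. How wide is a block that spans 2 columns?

70 px

Subtracting 9 gutters of 14 leaves 280 for 10 columns, so c = 28 px.
2 columns plus 1 gutter: 56 + 14 = 70 px.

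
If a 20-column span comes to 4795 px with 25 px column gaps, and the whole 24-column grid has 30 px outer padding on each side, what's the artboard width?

5819 px

4795 − 19·25 = 4320; ÷20 gives c = 216 px.
Adding margins, columns and gutters: 60 + 5184 + 575 = 5819 px.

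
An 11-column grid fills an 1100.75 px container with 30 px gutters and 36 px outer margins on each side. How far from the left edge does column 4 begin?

324.75 px

Take off 72 px of margins, leaving 1028.75 px.
11c + 10·30 = 1028.75 → 11c = 728.75 → c = 66.25 px.
Each column+gutter stride is 96.25 px; 3 of them past the 36 px margin is 36 + 288.75 = 324.75 px.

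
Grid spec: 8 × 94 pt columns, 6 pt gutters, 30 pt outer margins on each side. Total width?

854 pt

Adding margins, columns and gutters: 60 + 752 + 42 = 854 pt.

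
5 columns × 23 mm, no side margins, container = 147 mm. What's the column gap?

8 mm

5 columns take 5·23 = 115 mm; remaining 32 splits into 4 column gaps.
g = 32 / 4 = 8 mm.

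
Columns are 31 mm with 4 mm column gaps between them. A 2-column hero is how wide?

66 mm

2-column span = 2·31 + 1·4 = 66 mm.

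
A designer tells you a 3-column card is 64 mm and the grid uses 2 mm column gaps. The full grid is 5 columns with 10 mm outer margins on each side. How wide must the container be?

128 mm

3 columns + 2 column gaps: 3c + 2·2 = 64.
3c = 64 − 4 = 60, so c = 20 mm.
Total width: 2·10 + 5·20 + 4·2 = 128 mm.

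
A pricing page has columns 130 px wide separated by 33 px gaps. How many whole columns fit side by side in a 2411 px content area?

14 columns: 14·130 + 13·33 = 2249 px ≤ 2411.
15 columns: 2412 px > 2411. So 14.

14 columns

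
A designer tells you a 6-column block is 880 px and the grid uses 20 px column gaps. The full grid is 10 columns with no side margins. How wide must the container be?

Subtracting 5 column gaps of 20 leaves 780 for 6 columns, so c = 130 px.
Container = 10·130 + 9·20 = 1300 + 180 = 1480 px.

1480 px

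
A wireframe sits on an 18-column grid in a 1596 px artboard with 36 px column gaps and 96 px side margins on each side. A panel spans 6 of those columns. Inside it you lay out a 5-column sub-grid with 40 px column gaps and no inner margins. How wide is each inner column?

56.8 px

Outer content = 1596 − 2·96 = 1404 px.
1404 − 17·36 = 792; ÷18 gives c = 44 px.
6-column span = 6·44 + 5·36 = 444 px.
444 − 4·40 = 284; ÷5 gives d = 56.8 px.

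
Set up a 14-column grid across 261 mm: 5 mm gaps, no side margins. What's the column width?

14 mm

14 columns + 13 gaps: 14c + 13·5 = 261.
14c = 261 − 65 = 196, so c = 14 mm.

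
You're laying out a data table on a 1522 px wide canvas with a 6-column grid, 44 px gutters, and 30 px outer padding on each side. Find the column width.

Subtract both margins: 1522 − 2·30 = 1462 px.
Subtracting 5 gutters of 44 leaves 1242 for 6 columns, so c = 207 px.

207 px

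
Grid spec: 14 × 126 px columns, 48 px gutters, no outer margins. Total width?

2388 px

Canvas = 14·126 + 13·48 = 1764 + 624 = 2388 px.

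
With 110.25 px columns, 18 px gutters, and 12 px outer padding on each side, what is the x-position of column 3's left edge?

268.5 px

Each column+gutter stride is 128.25 px; 2 of them past the 12 px margin is 12 + 256.5 = 268.5 px.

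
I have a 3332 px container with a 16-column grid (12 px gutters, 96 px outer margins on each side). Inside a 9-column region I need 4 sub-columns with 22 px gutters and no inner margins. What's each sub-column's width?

Take off 192 px of margins, leaving 3140 px.
3140 − 15·12 = 2960; ÷16 gives c = 185 px.
Span of 9: 9·185 + 8·12 = 1665 + 96 = 1761 px.
4d + 3·22 = 1761 → 4d = 1695 → d = 423.75 px.

423.75 px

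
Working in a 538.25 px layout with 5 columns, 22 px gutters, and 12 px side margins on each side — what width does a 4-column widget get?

407 px

Content width = 538.25 − 2·12 = 514.25 px.
5 columns + 4 gutters: 5c + 4·22 = 514.25.
5c = 514.25 − 88 = 426.25, so c = 85.25 px.
4 columns plus 3 gutters: 341 + 66 = 407 px.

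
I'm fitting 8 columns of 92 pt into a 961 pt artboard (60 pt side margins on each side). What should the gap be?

15 pt

Content width = 961 − 2·60 = 841 pt.
Columns use 736 pt, leaving 105 pt across 7 gaps = 15 pt each.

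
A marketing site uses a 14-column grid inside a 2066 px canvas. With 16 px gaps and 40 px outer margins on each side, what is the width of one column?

Take off 80 px of margins, leaving 1986 px.
1986 − 13·16 = 1778; ÷14 gives c = 127 px.

127 px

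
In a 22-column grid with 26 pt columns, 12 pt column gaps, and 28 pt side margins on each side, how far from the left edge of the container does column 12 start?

Before column 12: the margin + 11 columns + 11 column gaps.
Offset = 28 + 11·(26 + 12) = 28 + 418 = 446 pt.

446 pt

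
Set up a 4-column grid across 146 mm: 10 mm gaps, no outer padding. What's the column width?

29 mm

4c + 3·10 = 146 → 4c = 116 → c = 29 mm.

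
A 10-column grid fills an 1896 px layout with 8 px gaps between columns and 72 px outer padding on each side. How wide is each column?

Content width = 1896 − 2·72 = 1752 px.
1752 − 9·8 = 1680; ÷10 gives c = 168 px.

168 px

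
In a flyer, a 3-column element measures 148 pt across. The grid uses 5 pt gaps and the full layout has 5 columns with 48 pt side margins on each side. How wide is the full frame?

Subtracting 2 gaps of 5 leaves 138 for 3 columns, so c = 46 pt.
Adding margins, columns and gutters: 96 + 230 + 20 = 346 pt.

346 pt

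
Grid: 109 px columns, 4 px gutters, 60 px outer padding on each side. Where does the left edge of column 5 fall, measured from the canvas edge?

512 px

Column 5 starts at margin + 4·(column + gutter) = 60 + 4·113 = 512 px.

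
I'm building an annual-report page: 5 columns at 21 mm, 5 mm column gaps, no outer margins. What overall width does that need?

125 mm

Summing: 105 + 20 = 125 mm.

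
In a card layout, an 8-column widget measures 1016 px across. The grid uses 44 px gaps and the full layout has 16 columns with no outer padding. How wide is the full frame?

2076 px

8 columns + 7 gaps: 8c + 7·44 = 1016.
8c = 1016 − 308 = 708, so c = 88.5 px.
Total width: 16·88.5 + 15·44 = 2076 px.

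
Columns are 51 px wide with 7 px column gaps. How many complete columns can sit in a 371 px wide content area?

6 columns

Each extra column adds 51 + 7 = 58 px.
(371 + 7) / 58 = 6.52, so 6 columns fit.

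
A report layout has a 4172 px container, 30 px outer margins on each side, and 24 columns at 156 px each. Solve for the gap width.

16 px

Content width = 4172 − 2·30 = 4112 px.
24·156 + 23g = 4112 → 23g = 368 → g = 16 px.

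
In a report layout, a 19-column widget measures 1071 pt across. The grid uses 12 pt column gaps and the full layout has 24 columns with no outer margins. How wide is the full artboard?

1356 pt

19c + 18·12 = 1071 → 19c = 855 → c = 45 pt.
Summing: 1080 + 276 = 1356 pt.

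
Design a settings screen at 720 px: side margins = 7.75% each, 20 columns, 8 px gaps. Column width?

Each margin = 7.75% of 720 = 55.8 px; content = 720 − 2·55.8 = 608.4 px.
608.4 − 19·8 = 456.4; ÷20 gives c = 22.82 px.

22.82 px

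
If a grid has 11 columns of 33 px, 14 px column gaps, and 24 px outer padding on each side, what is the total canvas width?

Canvas = 2·24 + 11·33 + 10·14 = 48 + 363 + 140 = 551 px.

551 px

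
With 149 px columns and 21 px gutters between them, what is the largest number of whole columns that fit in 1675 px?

Each extra column adds 149 + 21 = 170 px.
(1675 + 21) / 170 = 9.98, so 9 columns fit.

9 columns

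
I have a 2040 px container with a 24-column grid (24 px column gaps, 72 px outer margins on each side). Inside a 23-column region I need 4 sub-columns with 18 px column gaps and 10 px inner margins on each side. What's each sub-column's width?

Subtract both margins: 2040 − 2·72 = 1896 px.
24c + 23·24 = 1896 → 24c = 1344 → c = 56 px.
23 columns plus 22 column gaps: 1288 + 528 = 1816 px.
Inner content = 1816 − 2·10 = 1796 px.
4 columns + 3 column gaps: 4d + 3·18 = 1796.
4d = 1796 − 54 = 1742, so d = 435.5 px.

435.5 px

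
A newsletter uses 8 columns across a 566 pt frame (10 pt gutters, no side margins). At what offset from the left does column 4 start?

216 pt

8 columns + 7 gutters: 8c + 7·10 = 566.
8c = 566 − 70 = 496, so c = 62 pt.
Before column 4: 3 columns + 3 gutters.
Offset = 3·(62 + 10) = 3·72 = 216 pt.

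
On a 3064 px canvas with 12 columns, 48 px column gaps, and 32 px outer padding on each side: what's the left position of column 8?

Take off 64 px of margins, leaving 3000 px.
3000 − 11·48 = 2472; ÷12 gives c = 206 px.
Column 8 starts at margin + 7·(column + gutter) = 32 + 7·254 = 1810 px.

1810 px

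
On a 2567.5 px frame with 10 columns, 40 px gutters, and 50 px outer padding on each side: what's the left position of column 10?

2306.75 px

Take off 100 px of margins, leaving 2467.5 px.
2467.5 − 9·40 = 2107.5; ÷10 gives c = 210.75 px.
Each column+gutter stride is 250.75 px; 9 of them past the 50 px margin is 50 + 2256.75 = 2306.75 px.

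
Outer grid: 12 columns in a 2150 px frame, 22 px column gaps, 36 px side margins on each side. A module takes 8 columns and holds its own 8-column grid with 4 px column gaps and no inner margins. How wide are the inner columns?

168.75 px

Subtract both margins: 2150 − 2·36 = 2078 px.
Subtracting 11 column gaps of 22 leaves 1836 for 12 columns, so c = 153 px.
8-column span = 8·153 + 7·22 = 1378 px.
8 columns + 7 column gaps: 8d + 7·4 = 1378.
8d = 1378 − 28 = 1350, so d = 168.75 px.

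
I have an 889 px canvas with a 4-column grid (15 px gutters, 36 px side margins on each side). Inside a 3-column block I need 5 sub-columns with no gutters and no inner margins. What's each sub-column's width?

Outer content = 889 − 2·36 = 817 px.
4 columns + 3 gutters: 4c + 3·15 = 817.
4c = 817 − 45 = 772, so c = 193 px.
Span of 3: 3·193 + 2·15 = 579 + 30 = 609 px.
5d = 609 → d = 121.8 px.

121.8 px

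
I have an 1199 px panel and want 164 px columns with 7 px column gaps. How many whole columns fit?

k columns need k·164 + (k−1)·7 = k·171 − 7.
k·171 − 7 ≤ 1199 → k ≤ 1206 / 171 ≈ 7.05, so k = 7.

7 columns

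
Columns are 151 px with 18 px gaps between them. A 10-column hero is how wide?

1672 px

Span of 10: 10·151 + 9·18 = 1510 + 162 = 1672 px.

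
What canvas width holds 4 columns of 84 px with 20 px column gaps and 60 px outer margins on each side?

Total width: 2·60 + 4·84 + 3·20 = 516 px.

516 px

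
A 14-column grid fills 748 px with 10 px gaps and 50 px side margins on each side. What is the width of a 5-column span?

Inside the margins: 748 − 100 = 648 px.
Subtracting 13 gaps of 10 leaves 518 for 14 columns, so c = 37 px.
5-column span = 5·37 + 4·10 = 225 px.

225 px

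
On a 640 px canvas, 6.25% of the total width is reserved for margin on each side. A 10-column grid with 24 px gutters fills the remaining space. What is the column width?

640 × (1 − 2·6.25%) = 640 × 87.5% = 560 px for the columns.
Subtracting 9 gutters of 24 leaves 344 for 10 columns, so c = 34.4 px.

34.4 px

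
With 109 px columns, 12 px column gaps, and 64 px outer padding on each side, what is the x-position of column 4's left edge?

Each column+gutter stride is 121 px; 3 of them past the 64 px margin is 64 + 363 = 427 px.

427 px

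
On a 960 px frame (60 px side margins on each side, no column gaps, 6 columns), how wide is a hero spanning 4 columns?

Inside the margins: 960 − 120 = 840 px.
840 / 6 = 140 px per column.
4-column span = 4·140 = 560 px.

560 px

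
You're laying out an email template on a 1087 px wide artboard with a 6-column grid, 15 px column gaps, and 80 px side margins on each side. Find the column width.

142 px

Inside the margins: 1087 − 160 = 927 px.
927 − 5·15 = 852; ÷6 gives c = 142 px.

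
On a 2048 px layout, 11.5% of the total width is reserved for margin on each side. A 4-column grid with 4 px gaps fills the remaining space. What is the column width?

391.24 px

Margins: 11.5% × 2048 = 235.52 px each, so content = 2048 − 471.04 = 1576.96 px.
4c + 3·4 = 1576.96 → 4c = 1564.96 → c = 391.24 px.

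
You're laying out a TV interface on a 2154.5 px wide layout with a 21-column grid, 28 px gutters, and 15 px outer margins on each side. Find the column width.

Subtract both margins: 2154.5 − 2·15 = 2124.5 px.
21c + 20·28 = 2124.5 → 21c = 1564.5 → c = 74.5 px.

74.5 px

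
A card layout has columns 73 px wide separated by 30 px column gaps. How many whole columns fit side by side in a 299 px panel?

3 columns: 3·73 + 2·30 = 279 px ≤ 299.
4 columns: 382 px > 299. So 3.

3 columns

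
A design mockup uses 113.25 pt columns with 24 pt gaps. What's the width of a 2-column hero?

2 columns plus 1 gap: 226.5 + 24 = 250.5 pt.

250.5 pt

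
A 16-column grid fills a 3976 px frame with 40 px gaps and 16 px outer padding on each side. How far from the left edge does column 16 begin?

3751 px

Subtract both margins: 3976 − 2·16 = 3944 px.
16c + 15·40 = 3944 → 16c = 3344 → c = 209 px.
Column 16 starts at margin + 15·(column + gutter) = 16 + 15·249 = 3751 px.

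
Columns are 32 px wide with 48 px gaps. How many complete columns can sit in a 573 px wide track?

7 columns

k columns need k·32 + (k−1)·48 = k·80 − 48.
k·80 − 48 ≤ 573 → k ≤ 621 / 80 ≈ 7.76, so k = 7.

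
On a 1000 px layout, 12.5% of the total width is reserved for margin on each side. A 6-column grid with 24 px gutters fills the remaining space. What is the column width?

105 px

Margins: 12.5% × 1000 = 125 px each, so content = 1000 − 250 = 750 px.
6 columns + 5 gutters: 6c + 5·24 = 750.
6c = 750 − 120 = 630, so c = 105 px.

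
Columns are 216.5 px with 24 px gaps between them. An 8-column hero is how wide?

1900 px

8-column span = 8·216.5 + 7·24 = 1900 px.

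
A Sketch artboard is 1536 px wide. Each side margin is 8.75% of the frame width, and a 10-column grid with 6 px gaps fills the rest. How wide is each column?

Margins: 8.75% × 1536 = 134.4 px each, so content = 1536 − 268.8 = 1267.2 px.
1267.2 − 9·6 = 1213.2; ÷10 gives c = 121.32 px.

121.32 px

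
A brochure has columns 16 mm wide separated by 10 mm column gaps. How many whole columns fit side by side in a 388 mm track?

15 columns: 15·16 + 14·10 = 380 mm ≤ 388.
16 columns: 406 mm > 388. So 15.

15 columns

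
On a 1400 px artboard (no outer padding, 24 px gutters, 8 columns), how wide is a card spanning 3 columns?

8 columns + 7 gutters: 8c + 7·24 = 1400.
8c = 1400 − 168 = 1232, so c = 154 px.
3-column span = 3·154 + 2·24 = 510 px.

510 px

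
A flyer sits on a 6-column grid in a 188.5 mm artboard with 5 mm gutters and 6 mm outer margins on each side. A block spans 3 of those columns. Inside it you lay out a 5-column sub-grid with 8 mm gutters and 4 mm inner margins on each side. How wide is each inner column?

Outer content = 188.5 − 2·6 = 176.5 mm.
Subtracting 5 gutters of 5 leaves 151.5 for 6 columns, so c = 25.25 mm.
Span of 3: 3·25.25 + 2·5 = 75.75 + 10 = 85.75 mm.
Inner content = 85.75 − 2·4 = 77.75 mm.
5 columns + 4 gutters: 5d + 4·8 = 77.75.
5d = 77.75 − 32 = 45.75, so d = 9.15 mm.

9.15 mm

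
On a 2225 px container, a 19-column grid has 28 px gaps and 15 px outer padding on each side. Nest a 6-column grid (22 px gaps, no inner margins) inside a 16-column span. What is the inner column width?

289 px

Subtract both margins: 2225 − 2·15 = 2195 px.
19c + 18·28 = 2195 → 19c = 1691 → c = 89 px.
16 columns plus 15 gaps: 1424 + 420 = 1844 px.
6 columns + 5 gaps: 6d + 5·22 = 1844.
6d = 1844 − 110 = 1734, so d = 289 px.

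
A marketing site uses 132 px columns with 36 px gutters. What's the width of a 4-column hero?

636 px

Span of 4: 4·132 + 3·36 = 528 + 108 = 636 px.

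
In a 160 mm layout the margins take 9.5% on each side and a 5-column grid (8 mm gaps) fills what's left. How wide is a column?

160 × (1 − 2·9.5%) = 160 × 81% = 129.6 mm for the columns.
5c + 4·8 = 129.6 → 5c = 97.6 → c = 19.52 mm.

19.52 mm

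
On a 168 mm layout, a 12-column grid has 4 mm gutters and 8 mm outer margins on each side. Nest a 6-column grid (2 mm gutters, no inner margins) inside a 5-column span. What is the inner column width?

Subtract both margins: 168 − 2·8 = 152 mm.
152 − 11·4 = 108; ÷12 gives c = 9 mm.
Span of 5: 5·9 + 4·4 = 45 + 16 = 61 mm.
Subtracting 5 gutters of 2 leaves 51 for 6 columns, so d = 8.5 mm.

8.5 mm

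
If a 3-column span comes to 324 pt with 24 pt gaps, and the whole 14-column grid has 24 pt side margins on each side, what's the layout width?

324 − 2·24 = 276; ÷3 gives c = 92 pt.
Layout = 2·24 + 14·92 + 13·24 = 48 + 1288 + 312 = 1648 pt.

1648 pt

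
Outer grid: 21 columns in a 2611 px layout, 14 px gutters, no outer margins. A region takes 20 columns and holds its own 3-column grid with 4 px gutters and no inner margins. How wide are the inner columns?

826 px

21c + 20·14 = 2611 → 21c = 2331 → c = 111 px.
Span of 20: 20·111 + 19·14 = 2220 + 266 = 2486 px.
2486 − 2·4 = 2478; ÷3 gives d = 826 px.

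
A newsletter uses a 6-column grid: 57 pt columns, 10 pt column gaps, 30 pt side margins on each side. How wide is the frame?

Frame = 2·30 + 6·57 + 5·10 = 60 + 342 + 50 = 452 pt.

452 pt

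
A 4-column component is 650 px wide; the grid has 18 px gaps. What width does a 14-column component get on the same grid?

2320 px

650 − 3·18 = 596; ÷4 gives c = 149 px.
Span of 14: 14·149 + 13·18 = 2086 + 234 = 2320 px.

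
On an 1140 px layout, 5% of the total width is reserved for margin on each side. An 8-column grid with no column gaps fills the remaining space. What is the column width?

1140 × (1 − 2·5%) = 1140 × 90% = 1026 px for the columns.
With no column gaps, each column is 1026/8 = 128.25 px.

128.25 px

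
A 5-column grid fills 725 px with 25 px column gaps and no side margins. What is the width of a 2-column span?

275 px

Subtracting 4 column gaps of 25 leaves 625 for 5 columns, so c = 125 px.
Span of 2: 2·125 + 1·25 = 250 + 25 = 275 px.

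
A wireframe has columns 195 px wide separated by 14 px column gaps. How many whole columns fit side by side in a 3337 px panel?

16 columns

k columns need k·195 + (k−1)·14 = k·209 − 14.
k·209 − 14 ≤ 3337 → k ≤ 3351 / 209 ≈ 16.03, so k = 16.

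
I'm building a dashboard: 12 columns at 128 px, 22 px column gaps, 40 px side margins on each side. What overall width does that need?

1858 px

Canvas = 2·40 + 12·128 + 11·22 = 80 + 1536 + 242 = 1858 px.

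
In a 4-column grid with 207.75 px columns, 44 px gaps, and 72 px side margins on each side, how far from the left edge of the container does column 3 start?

Column 3 starts at margin + 2·(column + gutter) = 72 + 2·251.75 = 575.5 px.

575.5 px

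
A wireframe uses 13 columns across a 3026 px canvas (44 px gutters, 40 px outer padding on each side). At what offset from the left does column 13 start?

2800 px

Take off 80 px of margins, leaving 2946 px.
2946 − 12·44 = 2418; ÷13 gives c = 186 px.
Each column+gutter stride is 230 px; 12 of them past the 40 px margin is 40 + 2760 = 2800 px.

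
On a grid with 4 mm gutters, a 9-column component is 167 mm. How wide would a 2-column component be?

9c + 8·4 = 167 → 9c = 135 → c = 15 mm.
2 columns plus 1 gutter: 30 + 4 = 34 mm.

34 mm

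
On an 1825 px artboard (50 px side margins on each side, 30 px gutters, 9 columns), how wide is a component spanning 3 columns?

555 px

Content width = 1825 − 2·50 = 1725 px.
9 columns + 8 gutters: 9c + 8·30 = 1725.
9c = 1725 − 240 = 1485, so c = 165 px.
3 columns plus 2 gutters: 495 + 60 = 555 px.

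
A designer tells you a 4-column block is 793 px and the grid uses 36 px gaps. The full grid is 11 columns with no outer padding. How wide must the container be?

2243.75 px

Subtracting 3 gaps of 36 leaves 685 for 4 columns, so c = 171.25 px.
Total width: 11·171.25 + 10·36 = 2243.75 px.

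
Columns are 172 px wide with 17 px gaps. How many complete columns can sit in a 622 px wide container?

3 columns: 3·172 + 2·17 = 550 px ≤ 622.
4 columns: 739 px > 622. So 3.

3 columns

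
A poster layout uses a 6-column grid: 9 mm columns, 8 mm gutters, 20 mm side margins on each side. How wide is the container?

Adding margins, columns and gutters: 40 + 54 + 40 = 134 mm.

134 mm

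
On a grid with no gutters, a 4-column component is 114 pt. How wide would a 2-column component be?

With no gutters, each column is 114/4 = 28.5 pt.
2-column span = 2·28.5 = 57 pt.

57 pt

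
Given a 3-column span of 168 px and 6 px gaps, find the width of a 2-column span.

168 − 2·6 = 156; ÷3 gives c = 52 px.
Span of 2: 2·52 + 1·6 = 104 + 6 = 110 px.

110 px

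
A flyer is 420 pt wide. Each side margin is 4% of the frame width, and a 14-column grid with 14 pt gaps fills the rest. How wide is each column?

420 × (1 − 2·4%) = 420 × 92% = 386.4 pt for the columns.
386.4 − 13·14 = 204.4; ÷14 gives c = 14.6 pt.

14.6 pt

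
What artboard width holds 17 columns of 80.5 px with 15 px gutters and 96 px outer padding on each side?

1800.5 px

Total width: 2·96 + 17·80.5 + 16·15 = 1800.5 px.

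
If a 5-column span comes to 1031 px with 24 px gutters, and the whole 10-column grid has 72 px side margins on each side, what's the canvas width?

1031 − 4·24 = 935; ÷5 gives c = 187 px.
Canvas = 2·72 + 10·187 + 9·24 = 144 + 1870 + 216 = 2230 px.

2230 px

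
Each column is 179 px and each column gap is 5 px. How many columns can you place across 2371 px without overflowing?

12 columns

12 columns: 12·179 + 11·5 = 2203 px ≤ 2371.
13 columns: 2387 px > 2371. So 12.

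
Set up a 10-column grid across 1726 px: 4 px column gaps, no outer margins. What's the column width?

169 px

Subtracting 9 column gaps of 4 leaves 1690 for 10 columns, so c = 169 px.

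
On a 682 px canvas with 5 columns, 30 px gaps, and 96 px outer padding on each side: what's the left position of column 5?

512 px

Inside the margins: 682 − 192 = 490 px.
5c + 4·30 = 490 → 5c = 370 → c = 74 px.
Each column+gutter stride is 104 px; 4 of them past the 96 px margin is 96 + 416 = 512 px.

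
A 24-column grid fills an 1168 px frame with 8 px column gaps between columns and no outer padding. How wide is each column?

41 px

Subtracting 23 column gaps of 8 leaves 984 for 24 columns, so c = 41 px.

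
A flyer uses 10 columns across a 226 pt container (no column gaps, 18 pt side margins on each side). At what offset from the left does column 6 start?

Inside the margins: 226 − 36 = 190 pt.
10c = 190 → c = 19 pt.
Column 6 starts at margin + 5·(column + gutter) = 18 + 5·19 = 113 pt.

113 pt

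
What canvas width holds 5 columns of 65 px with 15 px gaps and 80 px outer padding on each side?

545 px

Canvas = 2·80 + 5·65 + 4·15 = 160 + 325 + 60 = 545 px.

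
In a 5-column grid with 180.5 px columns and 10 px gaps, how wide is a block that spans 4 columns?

752 px

Span of 4: 4·180.5 + 3·10 = 722 + 30 = 752 px.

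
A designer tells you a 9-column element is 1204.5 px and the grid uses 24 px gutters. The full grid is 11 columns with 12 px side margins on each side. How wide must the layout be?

1501.5 px

1204.5 − 8·24 = 1012.5; ÷9 gives c = 112.5 px.
Adding margins, columns and gutters: 24 + 1237.5 + 240 = 1501.5 px.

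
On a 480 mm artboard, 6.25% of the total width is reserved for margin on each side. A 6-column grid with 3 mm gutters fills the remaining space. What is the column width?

Each margin = 6.25% of 480 = 30 mm; content = 480 − 2·30 = 420 mm.
Subtracting 5 gutters of 3 leaves 405 for 6 columns, so c = 67.5 mm.

67.5 mm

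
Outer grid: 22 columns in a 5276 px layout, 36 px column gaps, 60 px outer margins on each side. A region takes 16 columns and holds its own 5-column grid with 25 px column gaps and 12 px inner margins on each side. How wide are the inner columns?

723.2 px

Subtract both margins: 5276 − 2·60 = 5156 px.
22 columns + 21 column gaps: 22c + 21·36 = 5156.
22c = 5156 − 756 = 4400, so c = 200 px.
16 columns plus 15 column gaps: 3200 + 540 = 3740 px.
Inner content = 3740 − 2·12 = 3716 px.
Subtracting 4 column gaps of 25 leaves 3616 for 5 columns, so d = 723.2 px.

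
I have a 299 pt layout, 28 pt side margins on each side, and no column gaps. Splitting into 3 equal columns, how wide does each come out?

81 pt

Subtract both margins: 299 − 2·28 = 243 pt.
243 / 3 = 81 pt per column.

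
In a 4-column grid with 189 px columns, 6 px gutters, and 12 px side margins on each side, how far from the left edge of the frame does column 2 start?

207 px

Each column+gutter stride is 195 px; 1 of them past the 12 px margin is 12 + 195 = 207 px.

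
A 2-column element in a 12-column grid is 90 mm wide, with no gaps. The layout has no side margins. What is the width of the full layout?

2c = 90 → c = 45 mm.
Total width: 12·45 = 540 mm.

540 mm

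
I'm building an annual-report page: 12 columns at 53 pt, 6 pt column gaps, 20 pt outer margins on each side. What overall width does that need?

Adding margins, columns and gutters: 40 + 636 + 66 = 742 pt.

742 pt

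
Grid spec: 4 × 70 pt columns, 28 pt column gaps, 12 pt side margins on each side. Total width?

388 pt

Adding margins, columns and gutters: 24 + 280 + 84 = 388 pt.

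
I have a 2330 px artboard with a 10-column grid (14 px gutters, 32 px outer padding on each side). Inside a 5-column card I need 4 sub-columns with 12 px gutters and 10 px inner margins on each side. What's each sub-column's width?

Outer content = 2330 − 2·32 = 2266 px.
2266 − 9·14 = 2140; ÷10 gives c = 214 px.
5 columns plus 4 gutters: 1070 + 56 = 1126 px.
Inner content = 1126 − 2·10 = 1106 px.
Subtracting 3 gutters of 12 leaves 1070 for 4 columns, so d = 267.5 px.

267.5 px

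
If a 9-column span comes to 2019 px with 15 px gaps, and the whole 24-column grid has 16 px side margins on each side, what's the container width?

2019 − 8·15 = 1899; ÷9 gives c = 211 px.
Container = 2·16 + 24·211 + 23·15 = 32 + 5064 + 345 = 5441 px.

5441 px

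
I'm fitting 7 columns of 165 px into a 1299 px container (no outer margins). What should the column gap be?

7·165 + 6g = 1299 → 6g = 144 → g = 24 px.

24 px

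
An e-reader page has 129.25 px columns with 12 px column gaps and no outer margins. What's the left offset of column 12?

1553.75 px

Each column+gutter stride is 141.25 px; with no margin, 11 of them is 1553.75 px.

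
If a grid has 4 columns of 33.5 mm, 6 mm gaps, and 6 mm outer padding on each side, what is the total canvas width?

Total width: 2·6 + 4·33.5 + 3·6 = 164 mm.

164 mm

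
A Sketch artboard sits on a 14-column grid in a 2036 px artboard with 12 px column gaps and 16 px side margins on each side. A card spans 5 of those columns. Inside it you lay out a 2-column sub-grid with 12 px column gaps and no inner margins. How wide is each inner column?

348 px

Outer content = 2036 − 2·16 = 2004 px.
14 columns + 13 column gaps: 14c + 13·12 = 2004.
14c = 2004 − 156 = 1848, so c = 132 px.
Span of 5: 5·132 + 4·12 = 660 + 48 = 708 px.
2 columns + 1 column gap: 2d + 1·12 = 708.
2d = 708 − 12 = 696, so d = 348 px.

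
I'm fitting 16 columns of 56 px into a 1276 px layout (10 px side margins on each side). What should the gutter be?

24 px

Inside the margins: 1276 − 20 = 1256 px.
16·56 + 15g = 1256 → 15g = 360 → g = 24 px.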